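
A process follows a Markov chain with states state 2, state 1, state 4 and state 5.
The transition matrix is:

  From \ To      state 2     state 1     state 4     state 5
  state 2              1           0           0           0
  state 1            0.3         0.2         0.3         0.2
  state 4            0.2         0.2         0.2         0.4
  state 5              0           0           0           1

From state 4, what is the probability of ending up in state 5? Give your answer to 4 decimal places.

Let h(s) be the probability of absorption at state 5 starting from transient state s. Then h(state 5) = 1 and h(state 2) = 0. By first-step analysis:
h(state 1) = 0.3·0 + 0.2·h(state 1) + 0.3·h(state 4) + 0.2·1
h(state 4) = 0.2·0 + 0.2·h(state 1) + 0.2·h(state 4) + 0.4·1
Solving: h(state 1) = 0.4828, h(state 4) = 0.6207.
Starting from state 4, the probability is 0.6207.

0.6207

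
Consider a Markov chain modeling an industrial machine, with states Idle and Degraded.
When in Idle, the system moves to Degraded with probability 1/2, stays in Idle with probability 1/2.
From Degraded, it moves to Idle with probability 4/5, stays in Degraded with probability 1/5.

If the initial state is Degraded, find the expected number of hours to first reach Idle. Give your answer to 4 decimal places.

1.2500

Let t(s) be the expected number of hours to first reach Idle from state s, with t(Idle) = 0. Conditioning on the first hour:
t(Degraded) = 1 + 0.2·t(Degraded)
Solving: t(Degraded) = 1.2500.
Expected hours from Degraded to Idle: 1.2500.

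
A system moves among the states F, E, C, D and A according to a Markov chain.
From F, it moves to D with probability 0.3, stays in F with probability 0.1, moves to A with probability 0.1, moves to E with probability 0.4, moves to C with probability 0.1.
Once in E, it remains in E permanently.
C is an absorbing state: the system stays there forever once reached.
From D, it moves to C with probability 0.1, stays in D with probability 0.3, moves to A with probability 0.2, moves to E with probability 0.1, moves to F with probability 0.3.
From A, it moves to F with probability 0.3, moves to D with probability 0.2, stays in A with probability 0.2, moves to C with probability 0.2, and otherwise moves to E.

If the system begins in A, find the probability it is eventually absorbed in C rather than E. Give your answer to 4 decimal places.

Let h(s) be the probability of absorption at C starting from transient state s. Then h(C) = 1 and h(E) = 0. By first-step analysis:
h(F) = 0.1·h(F) + 0.4·0 + 0.1·1 + 0.3·h(D) + 0.1·h(A)
h(D) = 0.3·h(F) + 0.1·0 + 0.1·1 + 0.3·h(D) + 0.2·h(A)
h(A) = 0.3·h(F) + 0.1·0 + 0.2·1 + 0.2·h(D) + 0.2·h(A)
Solving: h(F) = 0.2963, h(D) = 0.4017, h(A) = 0.4615.
Starting from A, the probability is 0.4615.

0.4615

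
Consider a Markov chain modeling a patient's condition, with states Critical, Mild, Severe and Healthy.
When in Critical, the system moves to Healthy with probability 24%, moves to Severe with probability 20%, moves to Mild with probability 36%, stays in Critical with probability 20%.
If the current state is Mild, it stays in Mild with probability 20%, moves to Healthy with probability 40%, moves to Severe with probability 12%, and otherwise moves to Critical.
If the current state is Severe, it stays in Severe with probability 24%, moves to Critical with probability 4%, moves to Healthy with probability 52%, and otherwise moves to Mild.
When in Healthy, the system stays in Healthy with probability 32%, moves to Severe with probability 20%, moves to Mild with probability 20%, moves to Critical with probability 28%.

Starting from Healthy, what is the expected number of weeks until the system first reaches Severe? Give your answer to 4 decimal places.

5.5346

Let t(s) be the expected number of weeks to first reach Severe from state s, with t(Severe) = 0. Conditioning on the first week:
t(Critical) = 1 + 0.2·t(Critical) + 0.36·t(Mild) + 0.24·t(Healthy)
t(Mild) = 1 + 0.28·t(Critical) + 0.2·t(Mild) + 0.4·t(Healthy)
t(Healthy) = 1 + 0.28·t(Critical) + 0.2·t(Mild) + 0.32·t(Healthy)
Solving: t(Critical) = 5.6002, t(Mild) = 5.9774, t(Healthy) = 5.5346.
Expected weeks from Healthy to Severe: 5.5346.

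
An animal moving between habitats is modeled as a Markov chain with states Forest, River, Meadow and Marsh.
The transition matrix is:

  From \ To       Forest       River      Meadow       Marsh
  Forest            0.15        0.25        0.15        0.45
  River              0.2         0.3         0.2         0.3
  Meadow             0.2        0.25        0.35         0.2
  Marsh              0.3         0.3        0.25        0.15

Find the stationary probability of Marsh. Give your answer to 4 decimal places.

Let the stationary distribution be π with π = πP and π_1 + π_2 + π_3 + π_4 = 1.
π_1 = 0.15·π_1 + 0.2·π_2 + 0.2·π_3 + 0.3·π_4
π_2 = 0.25·π_1 + 0.3·π_2 + 0.25·π_3 + 0.3·π_4
π_3 = 0.15·π_1 + 0.2·π_2 + 0.35·π_3 + 0.25·π_4
Solving with the normalization constraint gives π = (0.2160, 0.2773, 0.2384, 0.2683).
So the stationary probability of Marsh is 0.2683.

0.2683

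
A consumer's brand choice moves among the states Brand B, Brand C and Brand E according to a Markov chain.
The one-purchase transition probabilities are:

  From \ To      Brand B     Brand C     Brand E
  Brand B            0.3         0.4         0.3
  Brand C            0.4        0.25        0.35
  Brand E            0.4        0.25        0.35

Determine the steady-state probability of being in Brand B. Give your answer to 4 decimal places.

0.3636

Let the stationary distribution be π with π = πP and π_1 + π_2 + π_3 = 1.
π_1 = 0.3·π_1 + 0.4·π_2 + 0.4·π_3
π_2 = 0.4·π_1 + 0.25·π_2 + 0.25·π_3
Solving with the normalization constraint gives π = (0.3636, 0.3045, 0.3318).
So the stationary probability of Brand B is 0.3636.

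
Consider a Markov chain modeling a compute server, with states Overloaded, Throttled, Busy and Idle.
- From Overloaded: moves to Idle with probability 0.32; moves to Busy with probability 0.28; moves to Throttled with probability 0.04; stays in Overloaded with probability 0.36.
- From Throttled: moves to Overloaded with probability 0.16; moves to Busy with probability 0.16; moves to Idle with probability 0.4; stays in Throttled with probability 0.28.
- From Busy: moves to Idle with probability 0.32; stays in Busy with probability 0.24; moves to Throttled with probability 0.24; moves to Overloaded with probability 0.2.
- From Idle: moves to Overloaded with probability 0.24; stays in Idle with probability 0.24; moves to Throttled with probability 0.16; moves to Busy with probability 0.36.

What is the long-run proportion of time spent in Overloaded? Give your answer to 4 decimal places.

Let the stationary distribution be π with π = πP and π_1 + π_2 + π_3 + π_4 = 1.
π_1 = 0.36·π_1 + 0.16·π_2 + 0.2·π_3 + 0.24·π_4
π_2 = 0.04·π_1 + 0.28·π_2 + 0.24·π_3 + 0.16·π_4
π_3 = 0.28·π_1 + 0.16·π_2 + 0.24·π_3 + 0.36·π_4
Solving with the normalization constraint gives π = (0.2446, 0.1733, 0.2730, 0.3091).
So the stationary probability of Overloaded is 0.2446.

0.2446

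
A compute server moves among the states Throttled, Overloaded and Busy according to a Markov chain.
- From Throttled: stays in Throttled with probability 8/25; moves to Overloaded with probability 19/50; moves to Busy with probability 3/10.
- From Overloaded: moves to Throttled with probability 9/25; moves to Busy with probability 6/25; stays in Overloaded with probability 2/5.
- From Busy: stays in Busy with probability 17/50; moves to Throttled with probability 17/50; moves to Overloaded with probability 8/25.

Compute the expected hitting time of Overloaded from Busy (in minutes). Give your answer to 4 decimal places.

Let t(s) be the expected number of minutes to first reach Overloaded from state s, with t(Overloaded) = 0. Conditioning on the first minute:
t(Throttled) = 1 + 0.32·t(Throttled) + 0.3·t(Busy)
t(Busy) = 1 + 0.34·t(Throttled) + 0.34·t(Busy)
Solving: t(Throttled) = 2.7682, t(Busy) = 2.9412.
Expected minutes from Busy to Overloaded: 2.9412.

2.9412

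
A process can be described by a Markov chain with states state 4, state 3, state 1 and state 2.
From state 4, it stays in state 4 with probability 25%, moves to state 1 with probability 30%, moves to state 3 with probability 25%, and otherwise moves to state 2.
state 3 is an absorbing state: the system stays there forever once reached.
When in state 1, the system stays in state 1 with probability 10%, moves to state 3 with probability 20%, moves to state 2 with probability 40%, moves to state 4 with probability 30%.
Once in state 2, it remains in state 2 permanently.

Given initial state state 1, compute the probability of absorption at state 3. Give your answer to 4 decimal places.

Let h(s) be the probability of absorption at state 3 starting from transient state s. Then h(state 3) = 1 and h(state 2) = 0. By first-step analysis:
h(state 4) = 0.25·h(state 4) + 0.25·1 + 0.3·h(state 1) + 0.2·0
h(state 1) = 0.3·h(state 4) + 0.2·1 + 0.1·h(state 1) + 0.4·0
Solving: h(state 4) = 0.4872, h(state 1) = 0.3846.
Starting from state 1, the probability is 0.3846.

0.3846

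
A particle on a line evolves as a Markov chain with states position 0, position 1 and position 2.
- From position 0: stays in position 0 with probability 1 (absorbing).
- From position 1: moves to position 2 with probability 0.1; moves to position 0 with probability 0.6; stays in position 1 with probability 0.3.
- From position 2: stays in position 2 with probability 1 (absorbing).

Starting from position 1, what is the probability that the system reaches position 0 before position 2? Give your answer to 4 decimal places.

Let h(s) be the probability of absorption at position 0 starting from transient state s. Then h(position 0) = 1 and h(position 2) = 0. By first-step analysis:
h(position 1) = 0.6·1 + 0.3·h(position 1) + 0.1·0
Solving: h(position 1) = 0.8571.
Starting from position 1, the probability is 0.8571.

0.8571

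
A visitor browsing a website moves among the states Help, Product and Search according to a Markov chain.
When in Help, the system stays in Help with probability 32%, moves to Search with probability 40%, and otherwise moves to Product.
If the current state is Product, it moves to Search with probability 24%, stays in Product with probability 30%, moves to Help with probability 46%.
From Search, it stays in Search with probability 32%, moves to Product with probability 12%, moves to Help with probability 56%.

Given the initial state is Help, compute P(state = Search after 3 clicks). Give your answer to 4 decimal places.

0.3387

Propagate the distribution vector 3 clicks from Help.
After 0 clicks: (1.0000, 0.0000, 0.0000)
After 1 click: (0.3200, 0.2800, 0.4000)
After 2 clicks: (0.4552, 0.2216, 0.3232)
After 3 clicks: (0.4286, 0.2327, 0.3387)
P(in Search after 3 clicks) = 0.3387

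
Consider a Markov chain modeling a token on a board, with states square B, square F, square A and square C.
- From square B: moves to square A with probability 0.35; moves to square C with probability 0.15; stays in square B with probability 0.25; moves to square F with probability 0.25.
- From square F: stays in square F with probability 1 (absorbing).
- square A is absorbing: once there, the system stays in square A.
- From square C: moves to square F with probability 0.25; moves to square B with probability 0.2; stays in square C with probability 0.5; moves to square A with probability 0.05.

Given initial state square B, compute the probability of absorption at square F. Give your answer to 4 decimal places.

0.4710

Let h(s) be the probability of absorption at square F starting from transient state s. Then h(square F) = 1 and h(square A) = 0. By first-step analysis:
h(square B) = 0.25·h(square B) + 0.25·1 + 0.35·0 + 0.15·h(square C)
h(square C) = 0.2·h(square B) + 0.25·1 + 0.05·0 + 0.5·h(square C)
Solving: h(square B) = 0.4710, h(square C) = 0.6884.
Starting from square B, the probability is 0.4710.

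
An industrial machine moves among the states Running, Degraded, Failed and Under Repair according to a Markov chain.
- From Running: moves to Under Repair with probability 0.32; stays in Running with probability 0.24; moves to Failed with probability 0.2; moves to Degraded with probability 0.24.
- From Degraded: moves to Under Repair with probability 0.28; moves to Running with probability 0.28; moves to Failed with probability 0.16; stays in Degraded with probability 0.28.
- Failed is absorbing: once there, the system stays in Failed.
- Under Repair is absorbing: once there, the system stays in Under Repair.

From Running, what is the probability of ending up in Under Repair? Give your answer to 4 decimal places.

0.6200

Let h(s) be the probability of absorption at Under Repair starting from transient state s. Then h(Under Repair) = 1 and h(Failed) = 0. By first-step analysis:
h(Running) = 0.24·h(Running) + 0.24·h(Degraded) + 0.2·0 + 0.32·1
h(Degraded) = 0.28·h(Running) + 0.28·h(Degraded) + 0.16·0 + 0.28·1
Solving: h(Running) = 0.6200, h(Degraded) = 0.6300.
Starting from Running, the probability is 0.6200.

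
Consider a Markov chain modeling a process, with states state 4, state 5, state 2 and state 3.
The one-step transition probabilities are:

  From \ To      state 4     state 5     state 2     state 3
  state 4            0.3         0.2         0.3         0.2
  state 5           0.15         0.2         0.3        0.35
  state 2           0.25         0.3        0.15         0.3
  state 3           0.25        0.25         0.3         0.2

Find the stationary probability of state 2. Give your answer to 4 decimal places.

Let the stationary distribution be π with π = πP and π_1 + π_2 + π_3 + π_4 = 1.
π_1 = 0.3·π_1 + 0.15·π_2 + 0.25·π_3 + 0.25·π_4
π_2 = 0.2·π_1 + 0.2·π_2 + 0.3·π_3 + 0.25·π_4
π_3 = 0.3·π_1 + 0.3·π_2 + 0.15·π_3 + 0.3·π_4
Solving with the normalization constraint gives π = (0.2380, 0.2392, 0.2609, 0.2620).
So the stationary probability of state 2 is 0.2609.

0.2609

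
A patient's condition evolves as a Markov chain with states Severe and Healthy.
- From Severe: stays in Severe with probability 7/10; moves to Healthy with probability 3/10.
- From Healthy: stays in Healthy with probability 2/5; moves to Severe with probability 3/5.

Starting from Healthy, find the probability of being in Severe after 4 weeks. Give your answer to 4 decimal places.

Propagate the distribution vector 4 weeks from Healthy.
After 0 weeks: (0.0000, 1.0000)
After 1 week: (0.6000, 0.4000)
After 2 weeks: (0.6600, 0.3400)
After 3 weeks: (0.6660, 0.3340)
After 4 weeks: (0.6666, 0.3334)
P(in Severe after 4 weeks) = 0.6666

0.6666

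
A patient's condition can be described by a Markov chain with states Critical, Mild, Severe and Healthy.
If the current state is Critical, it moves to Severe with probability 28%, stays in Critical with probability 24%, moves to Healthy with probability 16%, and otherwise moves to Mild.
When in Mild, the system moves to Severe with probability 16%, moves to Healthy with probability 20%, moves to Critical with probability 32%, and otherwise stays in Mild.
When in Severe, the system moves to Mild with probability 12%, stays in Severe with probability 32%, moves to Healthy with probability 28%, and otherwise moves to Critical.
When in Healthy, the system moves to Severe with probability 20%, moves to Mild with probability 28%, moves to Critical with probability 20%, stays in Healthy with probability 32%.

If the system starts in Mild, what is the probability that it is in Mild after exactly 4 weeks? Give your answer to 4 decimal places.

Propagate the distribution vector 4 weeks from Mild.
After 0 weeks: (0.0000, 1.0000, 0.0000, 0.0000)
After 1 week: (0.3200, 0.3200, 0.1600, 0.2000)
After 2 weeks: (0.2640, 0.2800, 0.2320, 0.2240)
After 3 weeks: (0.2627, 0.2646, 0.2378, 0.2349)
After 4 weeks: (0.2613, 0.2631, 0.2390, 0.2367)
P(in Mild after 4 weeks) = 0.2631

0.2631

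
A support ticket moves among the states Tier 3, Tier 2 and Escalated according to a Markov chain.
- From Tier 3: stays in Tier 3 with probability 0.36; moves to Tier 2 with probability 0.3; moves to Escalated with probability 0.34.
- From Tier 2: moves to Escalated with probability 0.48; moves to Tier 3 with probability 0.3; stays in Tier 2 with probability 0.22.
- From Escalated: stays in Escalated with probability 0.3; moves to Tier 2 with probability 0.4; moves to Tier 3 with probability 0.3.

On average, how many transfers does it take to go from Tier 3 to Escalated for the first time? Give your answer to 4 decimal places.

Let t(s) be the expected number of transfers to first reach Escalated from state s, with t(Escalated) = 0. Conditioning on the first transfer:
t(Tier 3) = 1 + 0.36·t(Tier 3) + 0.3·t(Tier 2)
t(Tier 2) = 1 + 0.3·t(Tier 3) + 0.22·t(Tier 2)
Solving: t(Tier 3) = 2.6393, t(Tier 2) = 2.2972.
Expected transfers from Tier 3 to Escalated: 2.6393.

2.6393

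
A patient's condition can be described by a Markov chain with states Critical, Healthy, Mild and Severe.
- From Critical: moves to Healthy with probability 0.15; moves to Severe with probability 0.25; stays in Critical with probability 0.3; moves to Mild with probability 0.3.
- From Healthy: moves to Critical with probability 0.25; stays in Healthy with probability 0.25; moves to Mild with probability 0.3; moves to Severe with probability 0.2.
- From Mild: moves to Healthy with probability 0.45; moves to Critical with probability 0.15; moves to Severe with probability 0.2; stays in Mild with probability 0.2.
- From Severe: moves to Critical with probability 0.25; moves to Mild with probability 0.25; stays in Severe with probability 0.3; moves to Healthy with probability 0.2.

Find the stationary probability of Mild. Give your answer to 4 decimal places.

0.2620

Let the stationary distribution be π with π = πP and π_1 + π_2 + π_3 + π_4 = 1.
π_1 = 0.3·π_1 + 0.25·π_2 + 0.15·π_3 + 0.25·π_4
π_2 = 0.15·π_1 + 0.25·π_2 + 0.45·π_3 + 0.2·π_4
π_3 = 0.3·π_1 + 0.3·π_2 + 0.2·π_3 + 0.25·π_4
Solving with the normalization constraint gives π = (0.2356, 0.2671, 0.2620, 0.2353).
So the stationary probability of Mild is 0.2620.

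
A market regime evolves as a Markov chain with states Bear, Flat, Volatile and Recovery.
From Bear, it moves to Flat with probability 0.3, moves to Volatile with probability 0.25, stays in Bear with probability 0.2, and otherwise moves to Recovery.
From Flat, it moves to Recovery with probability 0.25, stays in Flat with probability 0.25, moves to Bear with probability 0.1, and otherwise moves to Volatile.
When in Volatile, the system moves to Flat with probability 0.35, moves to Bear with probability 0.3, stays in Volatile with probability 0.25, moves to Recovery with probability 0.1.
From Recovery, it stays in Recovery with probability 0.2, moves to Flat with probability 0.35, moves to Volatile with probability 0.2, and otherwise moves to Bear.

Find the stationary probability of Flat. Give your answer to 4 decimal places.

0.3087

Let the stationary distribution be π with π = πP and π_1 + π_2 + π_3 + π_4 = 1.
π_1 = 0.2·π_1 + 0.1·π_2 + 0.3·π_3 + 0.25·π_4
π_2 = 0.3·π_1 + 0.25·π_2 + 0.35·π_3 + 0.35·π_4
π_3 = 0.25·π_1 + 0.4·π_2 + 0.25·π_3 + 0.2·π_4
Solving with the normalization constraint gives π = (0.2076, 0.3087, 0.2865, 0.1972).
So the stationary probability of Flat is 0.3087.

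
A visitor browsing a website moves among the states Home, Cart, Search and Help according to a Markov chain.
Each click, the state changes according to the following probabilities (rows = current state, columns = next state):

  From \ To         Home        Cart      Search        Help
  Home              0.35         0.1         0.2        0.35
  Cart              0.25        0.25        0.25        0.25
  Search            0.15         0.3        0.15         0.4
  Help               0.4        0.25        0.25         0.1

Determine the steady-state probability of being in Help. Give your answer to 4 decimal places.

0.2713

Let the stationary distribution be π with π = πP and π_1 + π_2 + π_3 + π_4 = 1.
π_1 = 0.35·π_1 + 0.25·π_2 + 0.15·π_3 + 0.4·π_4
π_2 = 0.1·π_1 + 0.25·π_2 + 0.3·π_3 + 0.25·π_4
π_3 = 0.2·π_1 + 0.25·π_2 + 0.15·π_3 + 0.25·π_4
Solving with the normalization constraint gives π = (0.2993, 0.2158, 0.2137, 0.2713).
So the stationary probability of Help is 0.2713.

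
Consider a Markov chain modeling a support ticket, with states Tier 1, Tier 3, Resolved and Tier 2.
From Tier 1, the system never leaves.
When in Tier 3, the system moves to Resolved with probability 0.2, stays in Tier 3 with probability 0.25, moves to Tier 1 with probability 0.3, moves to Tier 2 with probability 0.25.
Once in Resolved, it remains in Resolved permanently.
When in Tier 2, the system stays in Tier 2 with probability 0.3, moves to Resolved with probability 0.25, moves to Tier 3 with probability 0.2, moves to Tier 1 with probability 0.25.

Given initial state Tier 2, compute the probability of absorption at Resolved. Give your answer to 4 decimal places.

0.4789

Let h(s) be the probability of absorption at Resolved starting from transient state s. Then h(Resolved) = 1 and h(Tier 1) = 0. By first-step analysis:
h(Tier 3) = 0.3·0 + 0.25·h(Tier 3) + 0.2·1 + 0.25·h(Tier 2)
h(Tier 2) = 0.25·0 + 0.2·h(Tier 3) + 0.25·1 + 0.3·h(Tier 2)
Solving: h(Tier 3) = 0.4263, h(Tier 2) = 0.4789.
Starting from Tier 2, the probability is 0.4789.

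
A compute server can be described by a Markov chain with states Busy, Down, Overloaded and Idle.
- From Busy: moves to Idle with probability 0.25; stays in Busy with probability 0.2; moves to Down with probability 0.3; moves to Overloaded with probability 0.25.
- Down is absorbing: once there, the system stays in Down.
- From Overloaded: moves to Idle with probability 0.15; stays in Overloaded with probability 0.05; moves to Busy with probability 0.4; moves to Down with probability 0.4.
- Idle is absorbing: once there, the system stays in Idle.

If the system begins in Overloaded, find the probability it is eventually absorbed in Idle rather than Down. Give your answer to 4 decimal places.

0.3333

Let h(s) be the probability of absorption at Idle starting from transient state s. Then h(Idle) = 1 and h(Down) = 0. By first-step analysis:
h(Busy) = 0.2·h(Busy) + 0.3·0 + 0.25·h(Overloaded) + 0.25·1
h(Overloaded) = 0.4·h(Busy) + 0.4·0 + 0.05·h(Overloaded) + 0.15·1
Solving: h(Busy) = 0.4167, h(Overloaded) = 0.3333.
Starting from Overloaded, the probability is 0.3333.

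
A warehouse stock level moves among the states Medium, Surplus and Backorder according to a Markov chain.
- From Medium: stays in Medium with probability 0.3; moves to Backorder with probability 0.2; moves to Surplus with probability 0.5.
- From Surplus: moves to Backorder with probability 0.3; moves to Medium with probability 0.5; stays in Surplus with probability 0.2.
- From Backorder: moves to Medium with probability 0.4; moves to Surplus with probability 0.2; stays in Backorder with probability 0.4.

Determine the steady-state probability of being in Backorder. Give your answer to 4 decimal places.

0.2897

Let the stationary distribution be π with π = πP and π_1 + π_2 + π_3 = 1.
π_1 = 0.3·π_1 + 0.5·π_2 + 0.4·π_3
π_2 = 0.5·π_1 + 0.2·π_2 + 0.2·π_3
Solving with the normalization constraint gives π = (0.3925, 0.3178, 0.2897).
So the stationary probability of Backorder is 0.2897.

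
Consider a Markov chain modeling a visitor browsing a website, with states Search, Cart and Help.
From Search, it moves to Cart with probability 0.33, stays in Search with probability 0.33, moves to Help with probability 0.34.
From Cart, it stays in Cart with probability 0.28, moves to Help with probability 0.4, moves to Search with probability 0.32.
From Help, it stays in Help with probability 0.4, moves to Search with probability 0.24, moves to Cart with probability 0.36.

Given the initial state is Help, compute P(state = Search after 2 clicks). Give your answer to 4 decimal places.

0.2904

Sum over the intermediate state after 1 click:
P = P(Help→Search)·P(Search→Search) + P(Help→Cart)·P(Cart→Search) + P(Help→Help)·P(Help→Search)
  = 0.24×0.33 + 0.36×0.32 + 0.4×0.24
  = 0.0792 + 0.1152 + 0.0960 = 0.2904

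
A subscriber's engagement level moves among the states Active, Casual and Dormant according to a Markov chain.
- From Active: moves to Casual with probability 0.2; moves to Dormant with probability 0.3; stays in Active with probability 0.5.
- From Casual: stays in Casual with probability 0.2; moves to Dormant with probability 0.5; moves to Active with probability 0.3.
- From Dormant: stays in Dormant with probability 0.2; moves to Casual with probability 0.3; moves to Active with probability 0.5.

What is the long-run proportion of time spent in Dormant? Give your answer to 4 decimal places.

Let the stationary distribution be π with π = πP and π_1 + π_2 + π_3 = 1.
π_1 = 0.5·π_1 + 0.3·π_2 + 0.5·π_3
π_2 = 0.2·π_1 + 0.2·π_2 + 0.3·π_3
Solving with the normalization constraint gives π = (0.4537, 0.2315, 0.3148).
So the stationary probability of Dormant is 0.3148.

0.3148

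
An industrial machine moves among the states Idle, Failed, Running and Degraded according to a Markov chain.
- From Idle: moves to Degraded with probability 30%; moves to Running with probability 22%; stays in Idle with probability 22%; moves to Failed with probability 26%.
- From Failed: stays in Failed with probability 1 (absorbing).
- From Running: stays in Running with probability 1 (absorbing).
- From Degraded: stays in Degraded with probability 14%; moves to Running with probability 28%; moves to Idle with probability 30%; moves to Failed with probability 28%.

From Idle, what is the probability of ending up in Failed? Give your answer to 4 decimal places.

Let h(s) be the probability of absorption at Failed starting from transient state s. Then h(Failed) = 1 and h(Running) = 0. By first-step analysis:
h(Idle) = 0.22·h(Idle) + 0.26·1 + 0.22·0 + 0.3·h(Degraded)
h(Degraded) = 0.3·h(Idle) + 0.28·1 + 0.28·0 + 0.14·h(Degraded)
Solving: h(Idle) = 0.5296, h(Degraded) = 0.5103.
Starting from Idle, the probability is 0.5296.

0.5296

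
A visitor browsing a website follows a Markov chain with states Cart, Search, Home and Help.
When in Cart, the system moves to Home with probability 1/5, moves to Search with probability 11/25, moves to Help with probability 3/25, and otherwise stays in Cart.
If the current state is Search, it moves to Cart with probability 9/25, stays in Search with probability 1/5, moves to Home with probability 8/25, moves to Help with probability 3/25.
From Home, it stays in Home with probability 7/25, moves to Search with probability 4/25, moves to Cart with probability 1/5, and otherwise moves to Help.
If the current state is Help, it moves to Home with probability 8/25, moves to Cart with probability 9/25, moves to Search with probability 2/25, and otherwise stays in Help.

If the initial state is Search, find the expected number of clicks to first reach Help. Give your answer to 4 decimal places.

5.3754

Let t(s) be the expected number of clicks to first reach Help from state s, with t(Help) = 0. Conditioning on the first click:
t(Cart) = 1 + 0.24·t(Cart) + 0.44·t(Search) + 0.2·t(Home)
t(Search) = 1 + 0.36·t(Cart) + 0.2·t(Search) + 0.32·t(Home)
t(Home) = 1 + 0.2·t(Cart) + 0.16·t(Search) + 0.28·t(Home)
Solving: t(Cart) = 5.5105, t(Search) = 5.3754, t(Home) = 4.1141.
Expected clicks from Search to Help: 5.3754.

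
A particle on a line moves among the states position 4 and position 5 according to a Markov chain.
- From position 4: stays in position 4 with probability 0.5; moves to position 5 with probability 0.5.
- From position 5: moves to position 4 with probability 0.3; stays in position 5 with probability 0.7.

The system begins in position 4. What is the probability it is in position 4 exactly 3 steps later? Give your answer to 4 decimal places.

Propagate the distribution vector 3 steps from position 4.
After 0 steps: (1.0000, 0.0000)
After 1 step: (0.5000, 0.5000)
After 2 steps: (0.4000, 0.6000)
After 3 steps: (0.3800, 0.6200)
P(in position 4 after 3 steps) = 0.3800

0.3800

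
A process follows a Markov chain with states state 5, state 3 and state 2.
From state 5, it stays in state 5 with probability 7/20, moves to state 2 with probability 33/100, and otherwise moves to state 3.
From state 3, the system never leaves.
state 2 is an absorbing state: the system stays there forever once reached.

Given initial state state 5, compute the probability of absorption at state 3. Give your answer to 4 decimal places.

Let h(s) be the probability of absorption at state 3 starting from transient state s. Then h(state 3) = 1 and h(state 2) = 0. By first-step analysis:
h(state 5) = 0.35·h(state 5) + 0.32·1 + 0.33·0
Solving: h(state 5) = 0.4923.
Starting from state 5, the probability is 0.4923.

0.4923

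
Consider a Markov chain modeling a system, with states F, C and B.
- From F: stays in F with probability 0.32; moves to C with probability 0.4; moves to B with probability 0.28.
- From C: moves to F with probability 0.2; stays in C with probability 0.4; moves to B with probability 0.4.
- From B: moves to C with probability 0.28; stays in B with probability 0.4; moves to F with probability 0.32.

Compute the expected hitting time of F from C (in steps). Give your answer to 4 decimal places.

4.0323

Let t(s) be the expected number of steps to first reach F from state s, with t(F) = 0. Conditioning on the first step:
t(C) = 1 + 0.4·t(C) + 0.4·t(B)
t(B) = 1 + 0.28·t(C) + 0.4·t(B)
Solving: t(C) = 4.0323, t(B) = 3.5484.
Expected steps from C to F: 4.0323.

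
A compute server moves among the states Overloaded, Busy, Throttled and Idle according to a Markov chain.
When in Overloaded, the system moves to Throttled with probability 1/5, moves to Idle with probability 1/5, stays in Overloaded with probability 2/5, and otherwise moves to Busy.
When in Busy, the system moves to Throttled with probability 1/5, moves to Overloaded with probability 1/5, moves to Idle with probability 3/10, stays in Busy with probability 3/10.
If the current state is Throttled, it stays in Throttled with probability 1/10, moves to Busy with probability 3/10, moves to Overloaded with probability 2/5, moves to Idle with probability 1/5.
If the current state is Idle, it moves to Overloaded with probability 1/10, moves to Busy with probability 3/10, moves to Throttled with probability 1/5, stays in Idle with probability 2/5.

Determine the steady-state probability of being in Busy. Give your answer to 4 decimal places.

0.2740

Let the stationary distribution be π with π = πP and π_1 + π_2 + π_3 + π_4 = 1.
π_1 = 0.4·π_1 + 0.2·π_2 + 0.4·π_3 + 0.1·π_4
π_2 = 0.2·π_1 + 0.3·π_2 + 0.3·π_3 + 0.3·π_4
π_3 = 0.2·π_1 + 0.2·π_2 + 0.1·π_3 + 0.2·π_4
Solving with the normalization constraint gives π = (0.2599, 0.2740, 0.1818, 0.2843).
So the stationary probability of Busy is 0.2740.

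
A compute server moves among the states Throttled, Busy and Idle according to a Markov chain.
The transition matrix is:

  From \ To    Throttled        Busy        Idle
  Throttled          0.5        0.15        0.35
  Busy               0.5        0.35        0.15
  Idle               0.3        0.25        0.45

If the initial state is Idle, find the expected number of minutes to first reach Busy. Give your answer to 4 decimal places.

Let t(s) be the expected number of minutes to first reach Busy from state s, with t(Busy) = 0. Conditioning on the first minute:
t(Throttled) = 1 + 0.5·t(Throttled) + 0.35·t(Idle)
t(Idle) = 1 + 0.3·t(Throttled) + 0.45·t(Idle)
Solving: t(Throttled) = 5.2941, t(Idle) = 4.7059.
Expected minutes from Idle to Busy: 4.7059.

4.7059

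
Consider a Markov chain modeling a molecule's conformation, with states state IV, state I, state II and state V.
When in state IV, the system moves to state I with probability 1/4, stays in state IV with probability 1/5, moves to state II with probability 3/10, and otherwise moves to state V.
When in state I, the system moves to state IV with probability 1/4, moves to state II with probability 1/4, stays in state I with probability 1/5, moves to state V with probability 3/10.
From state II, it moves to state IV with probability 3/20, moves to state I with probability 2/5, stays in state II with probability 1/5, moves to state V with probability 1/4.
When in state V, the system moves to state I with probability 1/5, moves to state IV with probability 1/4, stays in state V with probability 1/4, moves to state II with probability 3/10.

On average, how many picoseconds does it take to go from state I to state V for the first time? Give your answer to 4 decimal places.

Let t(s) be the expected number of picoseconds to first reach state V from state s, with t(state V) = 0. Conditioning on the first picosecond:
t(state IV) = 1 + 0.2·t(state IV) + 0.25·t(state I) + 0.3·t(state II)
t(state I) = 1 + 0.25·t(state IV) + 0.2·t(state I) + 0.25·t(state II)
t(state II) = 1 + 0.15·t(state IV) + 0.4·t(state I) + 0.2·t(state II)
Solving: t(state IV) = 3.7913, t(state I) = 3.6119, t(state II) = 3.7668.
Expected picoseconds from state I to state V: 3.6119.

3.6119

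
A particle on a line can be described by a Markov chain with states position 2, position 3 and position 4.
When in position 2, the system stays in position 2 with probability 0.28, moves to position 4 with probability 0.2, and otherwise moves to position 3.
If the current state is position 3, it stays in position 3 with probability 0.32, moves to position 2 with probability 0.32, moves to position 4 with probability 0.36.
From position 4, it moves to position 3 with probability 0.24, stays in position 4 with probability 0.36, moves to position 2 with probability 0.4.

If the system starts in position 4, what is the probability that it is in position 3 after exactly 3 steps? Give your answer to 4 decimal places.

0.3629

Propagate the distribution vector 3 steps from position 4.
After 0 steps: (0.0000, 0.0000, 1.0000)
After 1 step: (0.4000, 0.2400, 0.3600)
After 2 steps: (0.3328, 0.3712, 0.2960)
After 3 steps: (0.3304, 0.3629, 0.3068)
P(in position 3 after 3 steps) = 0.3629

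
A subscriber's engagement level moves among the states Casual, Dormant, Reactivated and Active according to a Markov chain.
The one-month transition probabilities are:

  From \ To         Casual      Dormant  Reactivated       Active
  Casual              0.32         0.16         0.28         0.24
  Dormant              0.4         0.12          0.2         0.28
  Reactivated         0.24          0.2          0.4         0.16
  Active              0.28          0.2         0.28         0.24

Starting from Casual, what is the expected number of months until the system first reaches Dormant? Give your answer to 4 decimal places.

Let t(s) be the expected number of months to first reach Dormant from state s, with t(Dormant) = 0. Conditioning on the first month:
t(Casual) = 1 + 0.32·t(Casual) + 0.28·t(Reactivated) + 0.24·t(Active)
t(Reactivated) = 1 + 0.24·t(Casual) + 0.4·t(Reactivated) + 0.16·t(Active)
t(Active) = 1 + 0.28·t(Casual) + 0.28·t(Reactivated) + 0.24·t(Active)
Solving: t(Casual) = 5.5154, t(Reactivated) = 5.2848, t(Active) = 5.2948.
Expected months from Casual to Dormant: 5.5154.

5.5154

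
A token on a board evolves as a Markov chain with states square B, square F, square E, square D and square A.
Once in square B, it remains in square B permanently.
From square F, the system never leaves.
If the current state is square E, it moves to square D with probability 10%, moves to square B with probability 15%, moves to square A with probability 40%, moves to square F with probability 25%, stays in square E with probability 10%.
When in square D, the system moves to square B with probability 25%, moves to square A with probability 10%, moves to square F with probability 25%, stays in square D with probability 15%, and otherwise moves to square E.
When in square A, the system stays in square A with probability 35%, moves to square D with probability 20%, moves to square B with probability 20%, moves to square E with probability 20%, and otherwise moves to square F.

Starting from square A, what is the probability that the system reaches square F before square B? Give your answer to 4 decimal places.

0.3807

Let h(s) be the probability of absorption at square F starting from transient state s. Then h(square F) = 1 and h(square B) = 0. By first-step analysis:
h(square E) = 0.15·0 + 0.25·1 + 0.1·h(square E) + 0.1·h(square D) + 0.4·h(square A)
h(square D) = 0.25·0 + 0.25·1 + 0.25·h(square E) + 0.15·h(square D) + 0.1·h(square A)
h(square A) = 0.2·0 + 0.05·1 + 0.2·h(square E) + 0.2·h(square D) + 0.35·h(square A)
Solving: h(square E) = 0.5010, h(square D) = 0.4863, h(square A) = 0.3807.
Starting from square A, the probability is 0.3807.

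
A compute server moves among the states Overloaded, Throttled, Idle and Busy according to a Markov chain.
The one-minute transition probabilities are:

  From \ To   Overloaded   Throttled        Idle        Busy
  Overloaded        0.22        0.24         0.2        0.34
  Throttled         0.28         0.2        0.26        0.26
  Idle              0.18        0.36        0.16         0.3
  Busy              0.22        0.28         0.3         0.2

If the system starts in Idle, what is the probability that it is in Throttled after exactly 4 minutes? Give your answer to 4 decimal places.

Propagate the distribution vector 4 minutes from Idle.
After 0 minutes: (0.0000, 0.0000, 1.0000, 0.0000)
After 1 minute: (0.1800, 0.3600, 0.1600, 0.3000)
After 2 minutes: (0.2352, 0.2568, 0.2452, 0.2628)
After 3 minutes: (0.2256, 0.2697, 0.2319, 0.2729)
After 4 minutes: (0.2269, 0.2680, 0.2342, 0.2710)
P(in Throttled after 4 minutes) = 0.2680

0.2680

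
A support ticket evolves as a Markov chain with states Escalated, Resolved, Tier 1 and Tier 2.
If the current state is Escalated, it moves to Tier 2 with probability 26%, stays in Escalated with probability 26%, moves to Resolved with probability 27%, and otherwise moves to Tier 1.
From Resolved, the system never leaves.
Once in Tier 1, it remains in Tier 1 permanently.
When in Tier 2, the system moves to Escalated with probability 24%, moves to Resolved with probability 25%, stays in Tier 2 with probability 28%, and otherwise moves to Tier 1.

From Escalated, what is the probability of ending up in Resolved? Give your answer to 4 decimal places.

0.5514

Let h(s) be the probability of absorption at Resolved starting from transient state s. Then h(Resolved) = 1 and h(Tier 1) = 0. By first-step analysis:
h(Escalated) = 0.26·h(Escalated) + 0.27·1 + 0.21·0 + 0.26·h(Tier 2)
h(Tier 2) = 0.24·h(Escalated) + 0.25·1 + 0.23·0 + 0.28·h(Tier 2)
Solving: h(Escalated) = 0.5514, h(Tier 2) = 0.5310.
Starting from Escalated, the probability is 0.5514.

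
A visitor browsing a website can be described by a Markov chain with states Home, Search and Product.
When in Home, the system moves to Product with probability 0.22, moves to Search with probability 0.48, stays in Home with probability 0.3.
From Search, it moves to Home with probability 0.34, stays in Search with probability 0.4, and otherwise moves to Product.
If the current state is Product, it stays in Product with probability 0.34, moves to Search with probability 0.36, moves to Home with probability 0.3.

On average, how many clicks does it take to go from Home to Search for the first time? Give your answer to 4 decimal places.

Let t(s) be the expected number of clicks to first reach Search from state s, with t(Search) = 0. Conditioning on the first click:
t(Home) = 1 + 0.3·t(Home) + 0.22·t(Product)
t(Product) = 1 + 0.3·t(Home) + 0.34·t(Product)
Solving: t(Home) = 2.2222, t(Product) = 2.5253.
Expected clicks from Home to Search: 2.2222.

2.2222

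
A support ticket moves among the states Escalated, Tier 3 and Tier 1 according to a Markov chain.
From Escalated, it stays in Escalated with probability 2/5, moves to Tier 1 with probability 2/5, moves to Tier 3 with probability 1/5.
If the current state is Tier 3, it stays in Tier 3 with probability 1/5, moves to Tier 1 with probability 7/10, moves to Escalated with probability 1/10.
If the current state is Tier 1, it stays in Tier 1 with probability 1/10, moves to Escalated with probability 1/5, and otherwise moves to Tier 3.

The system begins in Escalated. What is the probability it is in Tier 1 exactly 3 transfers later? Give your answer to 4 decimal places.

Propagate the distribution vector 3 transfers from Escalated.
After 0 transfers: (1.0000, 0.0000, 0.0000)
After 1 transfer: (0.4000, 0.2000, 0.4000)
After 2 transfers: (0.2600, 0.4000, 0.3400)
After 3 transfers: (0.2120, 0.3700, 0.4180)
P(in Tier 1 after 3 transfers) = 0.4180

0.4180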